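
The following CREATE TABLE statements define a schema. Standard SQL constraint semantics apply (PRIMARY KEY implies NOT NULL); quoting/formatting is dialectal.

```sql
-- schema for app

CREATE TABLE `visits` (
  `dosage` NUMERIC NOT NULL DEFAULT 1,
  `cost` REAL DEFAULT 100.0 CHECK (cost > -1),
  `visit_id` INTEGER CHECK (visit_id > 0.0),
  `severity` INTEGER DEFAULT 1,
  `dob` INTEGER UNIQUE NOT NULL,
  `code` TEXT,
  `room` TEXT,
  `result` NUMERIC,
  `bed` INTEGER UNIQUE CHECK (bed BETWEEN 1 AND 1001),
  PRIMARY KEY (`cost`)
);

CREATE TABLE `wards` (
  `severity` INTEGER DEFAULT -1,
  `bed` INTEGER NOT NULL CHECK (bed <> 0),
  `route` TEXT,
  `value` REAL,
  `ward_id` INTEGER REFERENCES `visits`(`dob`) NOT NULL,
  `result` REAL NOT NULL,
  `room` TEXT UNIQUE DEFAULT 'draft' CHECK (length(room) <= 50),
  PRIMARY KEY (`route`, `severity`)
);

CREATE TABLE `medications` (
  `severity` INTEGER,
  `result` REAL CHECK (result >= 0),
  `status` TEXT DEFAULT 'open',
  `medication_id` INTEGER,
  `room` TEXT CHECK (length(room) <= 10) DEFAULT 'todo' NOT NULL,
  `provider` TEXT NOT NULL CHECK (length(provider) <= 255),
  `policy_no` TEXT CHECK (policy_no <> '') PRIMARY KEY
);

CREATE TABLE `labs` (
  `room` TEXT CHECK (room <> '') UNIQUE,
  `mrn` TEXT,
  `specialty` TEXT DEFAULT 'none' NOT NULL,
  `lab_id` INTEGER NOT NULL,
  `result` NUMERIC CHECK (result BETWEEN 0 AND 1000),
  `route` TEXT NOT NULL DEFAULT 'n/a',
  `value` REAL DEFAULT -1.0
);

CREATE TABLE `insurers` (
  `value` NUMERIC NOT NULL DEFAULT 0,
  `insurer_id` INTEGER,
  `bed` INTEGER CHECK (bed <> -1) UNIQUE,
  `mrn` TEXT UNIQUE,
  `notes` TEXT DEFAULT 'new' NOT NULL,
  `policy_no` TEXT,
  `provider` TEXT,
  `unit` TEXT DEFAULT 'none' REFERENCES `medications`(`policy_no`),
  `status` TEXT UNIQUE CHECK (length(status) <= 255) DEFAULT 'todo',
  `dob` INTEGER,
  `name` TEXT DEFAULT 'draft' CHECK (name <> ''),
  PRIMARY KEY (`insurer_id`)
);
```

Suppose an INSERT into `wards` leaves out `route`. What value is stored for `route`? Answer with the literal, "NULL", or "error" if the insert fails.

error

route has no DEFAULT clause.
Omitting it would insert NULL, but it is part of the PRIMARY KEY, so the INSERT fails.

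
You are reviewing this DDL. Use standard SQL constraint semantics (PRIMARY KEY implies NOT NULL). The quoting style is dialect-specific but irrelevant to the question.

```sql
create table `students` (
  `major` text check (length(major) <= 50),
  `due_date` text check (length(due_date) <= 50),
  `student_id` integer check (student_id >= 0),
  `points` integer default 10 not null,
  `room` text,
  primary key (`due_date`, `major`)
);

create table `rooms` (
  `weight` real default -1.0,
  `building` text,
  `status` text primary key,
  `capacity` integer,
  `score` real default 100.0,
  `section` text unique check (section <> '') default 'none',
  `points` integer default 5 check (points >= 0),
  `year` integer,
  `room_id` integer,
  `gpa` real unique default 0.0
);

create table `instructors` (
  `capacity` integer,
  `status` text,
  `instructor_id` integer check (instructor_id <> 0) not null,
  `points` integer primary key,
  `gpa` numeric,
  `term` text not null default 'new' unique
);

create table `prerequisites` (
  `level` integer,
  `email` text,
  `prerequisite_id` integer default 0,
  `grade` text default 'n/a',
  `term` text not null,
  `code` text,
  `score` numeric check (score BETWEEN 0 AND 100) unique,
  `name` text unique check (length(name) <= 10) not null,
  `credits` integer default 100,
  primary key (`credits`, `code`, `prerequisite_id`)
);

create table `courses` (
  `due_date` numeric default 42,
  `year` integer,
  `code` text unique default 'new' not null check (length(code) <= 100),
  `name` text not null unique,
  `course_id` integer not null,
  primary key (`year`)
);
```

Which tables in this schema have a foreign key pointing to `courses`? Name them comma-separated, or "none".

none

No REFERENCES clause anywhere in the schema names courses.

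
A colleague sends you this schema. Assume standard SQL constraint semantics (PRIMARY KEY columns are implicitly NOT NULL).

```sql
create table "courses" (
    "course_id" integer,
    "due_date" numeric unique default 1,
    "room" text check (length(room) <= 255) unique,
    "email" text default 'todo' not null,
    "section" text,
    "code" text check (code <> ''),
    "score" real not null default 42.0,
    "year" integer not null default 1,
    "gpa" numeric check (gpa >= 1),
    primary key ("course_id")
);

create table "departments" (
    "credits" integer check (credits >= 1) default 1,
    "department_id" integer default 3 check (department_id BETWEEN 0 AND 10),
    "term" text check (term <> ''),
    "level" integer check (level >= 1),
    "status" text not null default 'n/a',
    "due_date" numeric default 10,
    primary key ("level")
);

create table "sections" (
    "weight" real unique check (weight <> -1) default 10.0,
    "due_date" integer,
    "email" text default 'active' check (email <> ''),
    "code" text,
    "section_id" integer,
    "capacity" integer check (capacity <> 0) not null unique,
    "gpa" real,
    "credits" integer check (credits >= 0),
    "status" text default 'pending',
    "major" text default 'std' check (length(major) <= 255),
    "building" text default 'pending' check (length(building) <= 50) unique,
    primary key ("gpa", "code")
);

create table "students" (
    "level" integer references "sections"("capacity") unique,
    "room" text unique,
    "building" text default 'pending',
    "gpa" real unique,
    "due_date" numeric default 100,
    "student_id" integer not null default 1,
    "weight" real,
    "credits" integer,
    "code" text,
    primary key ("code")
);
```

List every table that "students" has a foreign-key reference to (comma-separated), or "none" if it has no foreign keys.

sections

- level REFERENCES sections(capacity).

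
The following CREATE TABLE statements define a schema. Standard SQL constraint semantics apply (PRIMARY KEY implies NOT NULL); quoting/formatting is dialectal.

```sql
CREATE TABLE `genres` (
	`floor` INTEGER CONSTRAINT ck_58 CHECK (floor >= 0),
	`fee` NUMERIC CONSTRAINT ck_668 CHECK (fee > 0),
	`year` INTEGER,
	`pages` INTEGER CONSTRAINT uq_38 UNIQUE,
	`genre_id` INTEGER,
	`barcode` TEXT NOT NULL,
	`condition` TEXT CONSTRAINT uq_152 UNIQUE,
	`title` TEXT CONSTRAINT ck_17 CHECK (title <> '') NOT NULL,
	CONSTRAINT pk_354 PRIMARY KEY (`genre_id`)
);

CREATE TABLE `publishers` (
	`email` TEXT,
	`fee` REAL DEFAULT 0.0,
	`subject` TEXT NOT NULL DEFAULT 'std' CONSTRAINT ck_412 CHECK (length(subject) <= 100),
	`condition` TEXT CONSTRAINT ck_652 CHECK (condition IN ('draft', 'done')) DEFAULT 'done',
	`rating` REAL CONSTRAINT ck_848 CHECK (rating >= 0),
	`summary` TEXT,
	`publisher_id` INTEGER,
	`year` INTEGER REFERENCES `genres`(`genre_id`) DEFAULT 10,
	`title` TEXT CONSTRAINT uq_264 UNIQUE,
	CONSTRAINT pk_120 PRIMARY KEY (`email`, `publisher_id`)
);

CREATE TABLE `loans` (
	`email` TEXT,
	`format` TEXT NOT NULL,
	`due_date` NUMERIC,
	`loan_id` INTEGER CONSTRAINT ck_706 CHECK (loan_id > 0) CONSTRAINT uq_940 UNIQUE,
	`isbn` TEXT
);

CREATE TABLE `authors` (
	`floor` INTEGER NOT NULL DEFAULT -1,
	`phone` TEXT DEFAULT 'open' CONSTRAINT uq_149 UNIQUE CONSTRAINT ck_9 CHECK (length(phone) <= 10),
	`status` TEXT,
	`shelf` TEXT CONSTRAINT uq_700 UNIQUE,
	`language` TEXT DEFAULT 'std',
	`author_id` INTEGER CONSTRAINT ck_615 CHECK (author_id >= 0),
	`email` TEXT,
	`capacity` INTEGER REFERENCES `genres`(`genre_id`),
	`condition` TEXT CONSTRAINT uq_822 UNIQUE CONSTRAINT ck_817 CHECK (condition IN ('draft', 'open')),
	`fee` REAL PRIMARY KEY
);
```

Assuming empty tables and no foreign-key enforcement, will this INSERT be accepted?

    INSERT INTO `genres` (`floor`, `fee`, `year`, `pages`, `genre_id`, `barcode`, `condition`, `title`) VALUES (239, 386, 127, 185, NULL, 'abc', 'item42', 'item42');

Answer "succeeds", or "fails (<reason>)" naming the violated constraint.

fails (NOT NULL on genre_id)

genre_id is explicitly set to NULL, but genre_id is part of the PRIMARY KEY (implied NOT NULL).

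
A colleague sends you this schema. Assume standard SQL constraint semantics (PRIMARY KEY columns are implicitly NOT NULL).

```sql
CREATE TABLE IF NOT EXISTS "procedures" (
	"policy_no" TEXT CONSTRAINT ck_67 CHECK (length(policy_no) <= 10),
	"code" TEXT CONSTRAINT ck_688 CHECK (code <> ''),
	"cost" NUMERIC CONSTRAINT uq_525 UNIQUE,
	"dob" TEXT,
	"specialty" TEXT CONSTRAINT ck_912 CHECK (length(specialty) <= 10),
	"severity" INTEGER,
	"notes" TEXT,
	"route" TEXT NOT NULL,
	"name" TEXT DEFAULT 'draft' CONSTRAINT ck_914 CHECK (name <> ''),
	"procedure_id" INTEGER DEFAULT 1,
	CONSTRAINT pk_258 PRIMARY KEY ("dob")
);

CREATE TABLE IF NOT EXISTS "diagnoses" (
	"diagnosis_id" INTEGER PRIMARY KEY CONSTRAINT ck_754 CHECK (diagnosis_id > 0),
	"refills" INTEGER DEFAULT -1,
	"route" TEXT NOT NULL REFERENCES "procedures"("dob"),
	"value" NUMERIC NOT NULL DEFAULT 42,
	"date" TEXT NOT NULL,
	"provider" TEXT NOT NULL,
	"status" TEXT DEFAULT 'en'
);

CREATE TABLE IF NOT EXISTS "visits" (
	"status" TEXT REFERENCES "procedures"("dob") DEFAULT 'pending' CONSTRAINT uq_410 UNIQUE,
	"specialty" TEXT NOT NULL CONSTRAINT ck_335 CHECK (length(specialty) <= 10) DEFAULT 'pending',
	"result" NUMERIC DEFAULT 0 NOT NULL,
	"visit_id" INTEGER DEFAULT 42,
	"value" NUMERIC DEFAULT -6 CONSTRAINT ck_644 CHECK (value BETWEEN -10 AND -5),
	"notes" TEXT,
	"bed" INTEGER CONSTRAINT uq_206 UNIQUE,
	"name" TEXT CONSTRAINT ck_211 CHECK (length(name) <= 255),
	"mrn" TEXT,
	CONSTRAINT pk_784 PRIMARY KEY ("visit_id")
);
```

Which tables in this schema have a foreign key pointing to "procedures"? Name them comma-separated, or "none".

diagnoses, visits

- diagnoses.route references procedures(dob).
- visits.status references procedures(dob).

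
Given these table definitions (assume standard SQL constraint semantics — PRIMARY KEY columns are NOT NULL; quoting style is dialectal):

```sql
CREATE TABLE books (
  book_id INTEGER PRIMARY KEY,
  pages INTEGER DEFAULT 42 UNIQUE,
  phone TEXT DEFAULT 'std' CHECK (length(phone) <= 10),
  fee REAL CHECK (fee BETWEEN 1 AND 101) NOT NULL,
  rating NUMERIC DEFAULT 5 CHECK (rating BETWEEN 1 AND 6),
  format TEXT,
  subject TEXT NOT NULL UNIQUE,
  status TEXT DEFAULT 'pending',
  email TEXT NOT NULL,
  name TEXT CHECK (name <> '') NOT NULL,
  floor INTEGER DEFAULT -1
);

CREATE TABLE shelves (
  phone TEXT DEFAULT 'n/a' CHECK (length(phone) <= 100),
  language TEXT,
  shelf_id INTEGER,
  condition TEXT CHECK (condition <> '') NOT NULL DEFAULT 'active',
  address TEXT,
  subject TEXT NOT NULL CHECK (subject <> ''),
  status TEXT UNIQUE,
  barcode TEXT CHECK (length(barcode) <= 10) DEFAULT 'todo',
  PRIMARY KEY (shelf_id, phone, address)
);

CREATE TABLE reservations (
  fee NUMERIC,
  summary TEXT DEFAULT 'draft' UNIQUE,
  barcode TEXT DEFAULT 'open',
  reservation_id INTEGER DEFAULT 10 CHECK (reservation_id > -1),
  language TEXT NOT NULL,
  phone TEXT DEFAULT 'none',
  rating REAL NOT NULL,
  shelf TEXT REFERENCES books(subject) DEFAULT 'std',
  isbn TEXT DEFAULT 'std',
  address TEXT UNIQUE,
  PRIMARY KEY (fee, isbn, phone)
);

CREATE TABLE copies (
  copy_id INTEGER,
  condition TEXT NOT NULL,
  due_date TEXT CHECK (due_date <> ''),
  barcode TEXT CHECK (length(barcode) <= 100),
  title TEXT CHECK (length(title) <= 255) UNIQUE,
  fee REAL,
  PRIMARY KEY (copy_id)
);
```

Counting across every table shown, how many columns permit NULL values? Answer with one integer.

books: 6 nullable (pages, phone, rating, format, status, floor — PK (book_id) and explicit NOT NULL columns excluded).
shelves: 3 nullable (language, status, barcode — PK (shelf_id, phone, address) and explicit NOT NULL columns excluded).
reservations: 5 nullable (summary, barcode, reservation_id, shelf, address — PK (fee, isbn, phone) and explicit NOT NULL columns excluded).
copies: 4 nullable (due_date, barcode, title, fee — PK (copy_id) and explicit NOT NULL columns excluded).
Total: 6 + 3 + 5 + 4 = 18.

18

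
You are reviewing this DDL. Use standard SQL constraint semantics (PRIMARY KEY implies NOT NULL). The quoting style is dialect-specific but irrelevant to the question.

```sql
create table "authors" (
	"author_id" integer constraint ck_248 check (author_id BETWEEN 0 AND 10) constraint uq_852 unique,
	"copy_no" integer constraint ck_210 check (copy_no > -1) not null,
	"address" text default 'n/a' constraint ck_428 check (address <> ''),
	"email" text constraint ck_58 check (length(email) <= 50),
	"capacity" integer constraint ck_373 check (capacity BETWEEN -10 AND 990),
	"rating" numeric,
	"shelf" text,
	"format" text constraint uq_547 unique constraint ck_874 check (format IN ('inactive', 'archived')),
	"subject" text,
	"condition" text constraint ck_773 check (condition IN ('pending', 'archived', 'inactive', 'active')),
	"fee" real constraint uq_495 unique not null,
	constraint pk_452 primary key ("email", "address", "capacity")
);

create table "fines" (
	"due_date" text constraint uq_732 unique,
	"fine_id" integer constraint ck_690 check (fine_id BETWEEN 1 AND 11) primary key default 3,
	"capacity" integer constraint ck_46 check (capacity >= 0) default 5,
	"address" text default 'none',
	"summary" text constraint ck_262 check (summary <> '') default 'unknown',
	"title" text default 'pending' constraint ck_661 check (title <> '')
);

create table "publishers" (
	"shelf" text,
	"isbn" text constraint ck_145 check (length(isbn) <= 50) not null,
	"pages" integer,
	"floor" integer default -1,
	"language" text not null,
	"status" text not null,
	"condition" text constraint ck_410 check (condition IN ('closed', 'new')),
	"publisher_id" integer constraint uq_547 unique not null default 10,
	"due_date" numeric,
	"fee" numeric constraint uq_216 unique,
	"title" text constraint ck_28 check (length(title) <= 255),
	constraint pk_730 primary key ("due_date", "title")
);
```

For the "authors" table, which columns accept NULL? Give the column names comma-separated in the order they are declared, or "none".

author_id, rating, shelf, format, subject, condition

- author_id: CHECK does not forbid NULL (a CHECK constraint passes when its expression is NULL) → nullable.
- copy_no: declared NOT NULL → not nullable.
- address: part of the PRIMARY KEY, which implies NOT NULL → not nullable.
- email: part of the PRIMARY KEY, which implies NOT NULL → not nullable.
- capacity: part of the PRIMARY KEY, which implies NOT NULL → not nullable.
- rating: no NOT NULL constraint applies → nullable.
- shelf: no NOT NULL constraint applies → nullable.
- format: CHECK does not forbid NULL (a CHECK constraint passes when its expression is NULL) → nullable.
- subject: no NOT NULL constraint applies → nullable.
- condition: CHECK does not forbid NULL (a CHECK constraint passes when its expression is NULL) → nullable.
- fee: declared NOT NULL → not nullable.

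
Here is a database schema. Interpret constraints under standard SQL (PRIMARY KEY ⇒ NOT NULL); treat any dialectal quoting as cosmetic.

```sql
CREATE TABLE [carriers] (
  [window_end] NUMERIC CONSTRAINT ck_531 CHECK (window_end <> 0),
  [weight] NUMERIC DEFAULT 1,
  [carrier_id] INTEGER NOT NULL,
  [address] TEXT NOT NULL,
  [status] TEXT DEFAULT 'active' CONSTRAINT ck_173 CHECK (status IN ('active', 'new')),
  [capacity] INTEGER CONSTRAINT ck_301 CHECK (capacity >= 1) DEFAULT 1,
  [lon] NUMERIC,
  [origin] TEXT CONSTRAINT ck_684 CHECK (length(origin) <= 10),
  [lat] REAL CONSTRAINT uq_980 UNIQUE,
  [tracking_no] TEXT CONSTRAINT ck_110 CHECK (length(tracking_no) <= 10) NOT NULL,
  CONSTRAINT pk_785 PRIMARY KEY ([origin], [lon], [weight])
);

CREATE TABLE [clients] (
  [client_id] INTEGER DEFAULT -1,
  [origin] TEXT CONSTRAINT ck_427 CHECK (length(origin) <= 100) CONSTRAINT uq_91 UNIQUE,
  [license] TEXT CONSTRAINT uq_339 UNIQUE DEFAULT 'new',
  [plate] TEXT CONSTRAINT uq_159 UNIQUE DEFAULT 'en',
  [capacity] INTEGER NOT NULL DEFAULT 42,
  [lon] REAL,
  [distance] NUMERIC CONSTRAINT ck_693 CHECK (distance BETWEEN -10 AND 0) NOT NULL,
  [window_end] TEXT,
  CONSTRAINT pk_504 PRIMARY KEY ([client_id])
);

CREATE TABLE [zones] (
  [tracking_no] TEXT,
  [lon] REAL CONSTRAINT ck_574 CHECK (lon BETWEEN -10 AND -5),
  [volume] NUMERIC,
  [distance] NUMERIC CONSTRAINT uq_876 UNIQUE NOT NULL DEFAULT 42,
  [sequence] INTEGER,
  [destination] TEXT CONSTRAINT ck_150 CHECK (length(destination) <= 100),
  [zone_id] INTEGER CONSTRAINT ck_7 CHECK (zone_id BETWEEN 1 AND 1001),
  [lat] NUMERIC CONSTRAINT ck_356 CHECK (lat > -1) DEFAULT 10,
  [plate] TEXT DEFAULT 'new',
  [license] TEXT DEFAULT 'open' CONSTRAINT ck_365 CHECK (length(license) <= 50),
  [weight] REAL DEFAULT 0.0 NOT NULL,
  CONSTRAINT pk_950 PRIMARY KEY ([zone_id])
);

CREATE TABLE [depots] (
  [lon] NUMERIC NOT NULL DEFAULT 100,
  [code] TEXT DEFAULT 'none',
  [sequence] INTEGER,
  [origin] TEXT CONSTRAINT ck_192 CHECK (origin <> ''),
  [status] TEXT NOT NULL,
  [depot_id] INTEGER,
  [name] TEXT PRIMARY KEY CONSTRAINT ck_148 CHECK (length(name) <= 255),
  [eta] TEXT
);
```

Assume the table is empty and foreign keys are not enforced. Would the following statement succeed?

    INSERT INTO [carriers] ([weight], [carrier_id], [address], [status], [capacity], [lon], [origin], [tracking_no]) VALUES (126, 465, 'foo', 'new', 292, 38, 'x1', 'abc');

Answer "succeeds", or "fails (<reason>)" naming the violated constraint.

succeeds

NOT NULL columns: address is supplied; carrier_id is supplied; lon is supplied; origin is supplied; tracking_no is supplied; weight is supplied.
CHECK constraints: 'new' satisfies (status IN ('active', 'new')); 292 satisfies (capacity >= 1); 'x1' satisfies (length(origin) <= 10); 'abc' satisfies (length(tracking_no) <= 10).
No constraint is violated.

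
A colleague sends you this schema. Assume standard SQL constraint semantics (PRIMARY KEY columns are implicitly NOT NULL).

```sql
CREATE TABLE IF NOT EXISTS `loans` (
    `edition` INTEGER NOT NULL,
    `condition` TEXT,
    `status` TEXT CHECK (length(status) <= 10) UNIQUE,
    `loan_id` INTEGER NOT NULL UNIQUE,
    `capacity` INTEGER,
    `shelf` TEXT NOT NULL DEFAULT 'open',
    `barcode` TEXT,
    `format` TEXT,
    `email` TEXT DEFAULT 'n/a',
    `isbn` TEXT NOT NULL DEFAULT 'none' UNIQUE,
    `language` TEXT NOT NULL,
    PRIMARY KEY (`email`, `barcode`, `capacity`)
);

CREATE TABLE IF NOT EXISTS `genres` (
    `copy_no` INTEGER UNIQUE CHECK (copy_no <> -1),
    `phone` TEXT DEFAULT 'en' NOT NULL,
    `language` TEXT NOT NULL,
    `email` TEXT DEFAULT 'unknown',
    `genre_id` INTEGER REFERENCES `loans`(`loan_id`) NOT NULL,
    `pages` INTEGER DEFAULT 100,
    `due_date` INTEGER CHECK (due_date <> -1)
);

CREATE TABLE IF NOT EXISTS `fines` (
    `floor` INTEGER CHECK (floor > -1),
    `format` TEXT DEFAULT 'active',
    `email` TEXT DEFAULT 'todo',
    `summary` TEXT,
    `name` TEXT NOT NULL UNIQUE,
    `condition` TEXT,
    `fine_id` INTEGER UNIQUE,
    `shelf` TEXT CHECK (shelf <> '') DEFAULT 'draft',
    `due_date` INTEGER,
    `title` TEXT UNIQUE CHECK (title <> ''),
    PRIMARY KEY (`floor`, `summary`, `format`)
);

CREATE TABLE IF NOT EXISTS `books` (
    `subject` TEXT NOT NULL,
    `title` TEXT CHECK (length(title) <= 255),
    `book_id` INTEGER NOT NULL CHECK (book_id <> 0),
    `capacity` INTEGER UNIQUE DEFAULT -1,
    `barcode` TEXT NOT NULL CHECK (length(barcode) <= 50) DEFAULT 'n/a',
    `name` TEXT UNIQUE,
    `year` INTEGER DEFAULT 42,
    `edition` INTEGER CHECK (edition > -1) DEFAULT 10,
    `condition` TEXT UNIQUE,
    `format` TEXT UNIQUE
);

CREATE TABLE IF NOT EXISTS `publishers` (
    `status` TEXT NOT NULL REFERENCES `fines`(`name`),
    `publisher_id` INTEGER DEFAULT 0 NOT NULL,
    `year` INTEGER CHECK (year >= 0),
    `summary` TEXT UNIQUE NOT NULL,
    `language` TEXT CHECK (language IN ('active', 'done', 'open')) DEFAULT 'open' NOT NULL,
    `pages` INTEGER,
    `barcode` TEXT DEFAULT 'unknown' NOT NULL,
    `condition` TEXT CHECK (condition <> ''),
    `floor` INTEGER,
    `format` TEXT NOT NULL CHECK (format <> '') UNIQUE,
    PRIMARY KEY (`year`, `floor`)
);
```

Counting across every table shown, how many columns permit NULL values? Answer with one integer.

loans: 3 nullable (condition, status, format — PK (email, barcode, capacity) and explicit NOT NULL columns excluded).
genres: 4 nullable (copy_no, email, pages, due_date — PK none and explicit NOT NULL columns excluded).
fines: 6 nullable (email, condition, fine_id, shelf, due_date, title — PK (floor, summary, format) and explicit NOT NULL columns excluded).
books: 7 nullable (title, capacity, name, year, edition, condition, format — PK none and explicit NOT NULL columns excluded).
publishers: 2 nullable (pages, condition — PK (year, floor) and explicit NOT NULL columns excluded).
Total: 3 + 4 + 6 + 7 + 2 = 22.

22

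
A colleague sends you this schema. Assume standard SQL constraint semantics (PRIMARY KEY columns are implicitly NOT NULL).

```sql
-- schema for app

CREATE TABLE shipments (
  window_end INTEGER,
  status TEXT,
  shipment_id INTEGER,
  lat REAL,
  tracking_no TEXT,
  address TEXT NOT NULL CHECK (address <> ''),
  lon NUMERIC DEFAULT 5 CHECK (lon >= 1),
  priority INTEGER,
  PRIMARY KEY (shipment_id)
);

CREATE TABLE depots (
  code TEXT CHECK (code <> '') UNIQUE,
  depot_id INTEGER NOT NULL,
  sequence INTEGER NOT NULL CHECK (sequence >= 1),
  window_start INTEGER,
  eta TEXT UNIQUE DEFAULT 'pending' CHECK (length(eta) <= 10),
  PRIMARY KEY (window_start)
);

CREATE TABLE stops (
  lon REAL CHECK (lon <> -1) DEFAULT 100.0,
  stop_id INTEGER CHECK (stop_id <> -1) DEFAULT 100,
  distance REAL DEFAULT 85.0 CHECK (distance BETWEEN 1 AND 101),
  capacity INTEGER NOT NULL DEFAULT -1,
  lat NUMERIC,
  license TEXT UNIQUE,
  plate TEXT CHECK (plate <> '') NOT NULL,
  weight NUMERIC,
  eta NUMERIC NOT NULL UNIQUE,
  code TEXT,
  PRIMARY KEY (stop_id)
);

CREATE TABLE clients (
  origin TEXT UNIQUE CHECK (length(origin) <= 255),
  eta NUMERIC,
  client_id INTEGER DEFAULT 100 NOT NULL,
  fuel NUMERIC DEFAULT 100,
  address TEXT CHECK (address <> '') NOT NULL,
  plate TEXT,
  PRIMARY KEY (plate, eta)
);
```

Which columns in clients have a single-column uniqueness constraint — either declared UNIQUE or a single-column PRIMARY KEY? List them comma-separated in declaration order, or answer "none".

origin

- origin: declared UNIQUE → unique.
- eta: part of a composite PRIMARY KEY — only the tuple is unique, not this column on its own.
- client_id: no UNIQUE or single-column PK constraint.
- fuel: no UNIQUE or single-column PK constraint.
- address: no UNIQUE or single-column PK constraint.
- plate: part of a composite PRIMARY KEY — only the tuple is unique, not this column on its own.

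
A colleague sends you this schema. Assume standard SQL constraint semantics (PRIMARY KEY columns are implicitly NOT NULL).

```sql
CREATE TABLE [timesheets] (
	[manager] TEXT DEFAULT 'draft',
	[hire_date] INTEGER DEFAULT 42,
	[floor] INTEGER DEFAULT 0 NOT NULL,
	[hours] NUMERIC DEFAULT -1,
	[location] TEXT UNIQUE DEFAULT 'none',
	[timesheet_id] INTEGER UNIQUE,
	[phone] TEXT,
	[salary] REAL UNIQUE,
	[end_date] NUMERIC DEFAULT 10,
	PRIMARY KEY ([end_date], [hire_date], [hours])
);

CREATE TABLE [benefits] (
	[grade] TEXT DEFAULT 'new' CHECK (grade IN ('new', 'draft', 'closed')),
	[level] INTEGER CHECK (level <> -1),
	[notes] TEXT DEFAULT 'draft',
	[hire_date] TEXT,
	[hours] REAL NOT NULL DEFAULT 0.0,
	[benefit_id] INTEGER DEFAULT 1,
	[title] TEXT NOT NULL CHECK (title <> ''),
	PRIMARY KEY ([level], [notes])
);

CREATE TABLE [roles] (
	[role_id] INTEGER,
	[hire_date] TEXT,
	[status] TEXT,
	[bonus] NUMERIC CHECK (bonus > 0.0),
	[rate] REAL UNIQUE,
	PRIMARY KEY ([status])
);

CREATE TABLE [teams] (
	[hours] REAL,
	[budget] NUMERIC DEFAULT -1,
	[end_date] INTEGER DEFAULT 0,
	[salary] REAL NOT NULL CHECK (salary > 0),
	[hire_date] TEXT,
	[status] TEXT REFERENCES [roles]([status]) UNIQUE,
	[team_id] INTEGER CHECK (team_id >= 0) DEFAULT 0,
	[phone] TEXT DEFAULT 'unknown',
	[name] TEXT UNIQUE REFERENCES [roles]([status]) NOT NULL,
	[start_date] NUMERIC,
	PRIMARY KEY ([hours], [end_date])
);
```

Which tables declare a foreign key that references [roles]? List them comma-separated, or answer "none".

teams

- teams.status references roles(status).
- teams.name references roles(status).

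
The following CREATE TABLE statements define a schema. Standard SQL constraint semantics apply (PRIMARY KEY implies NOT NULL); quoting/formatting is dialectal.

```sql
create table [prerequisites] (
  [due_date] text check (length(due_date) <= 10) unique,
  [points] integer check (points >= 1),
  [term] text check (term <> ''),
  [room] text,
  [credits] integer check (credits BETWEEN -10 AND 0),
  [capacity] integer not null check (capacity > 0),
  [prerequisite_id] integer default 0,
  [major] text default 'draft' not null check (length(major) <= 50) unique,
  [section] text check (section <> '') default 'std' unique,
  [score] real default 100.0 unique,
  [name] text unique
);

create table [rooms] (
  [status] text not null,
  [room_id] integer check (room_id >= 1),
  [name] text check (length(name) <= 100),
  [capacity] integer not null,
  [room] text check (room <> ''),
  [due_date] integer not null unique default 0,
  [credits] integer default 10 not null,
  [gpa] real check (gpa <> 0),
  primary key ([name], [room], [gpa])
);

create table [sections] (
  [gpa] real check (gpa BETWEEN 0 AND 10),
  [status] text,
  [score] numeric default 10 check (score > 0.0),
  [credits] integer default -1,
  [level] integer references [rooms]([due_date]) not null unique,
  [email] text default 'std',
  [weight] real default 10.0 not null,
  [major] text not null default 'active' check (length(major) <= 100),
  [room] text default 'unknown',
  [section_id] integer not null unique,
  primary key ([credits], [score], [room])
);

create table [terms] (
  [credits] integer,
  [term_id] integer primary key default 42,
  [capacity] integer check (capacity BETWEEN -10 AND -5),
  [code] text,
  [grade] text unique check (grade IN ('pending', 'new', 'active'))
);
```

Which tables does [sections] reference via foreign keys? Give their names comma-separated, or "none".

rooms

- level REFERENCES rooms(due_date).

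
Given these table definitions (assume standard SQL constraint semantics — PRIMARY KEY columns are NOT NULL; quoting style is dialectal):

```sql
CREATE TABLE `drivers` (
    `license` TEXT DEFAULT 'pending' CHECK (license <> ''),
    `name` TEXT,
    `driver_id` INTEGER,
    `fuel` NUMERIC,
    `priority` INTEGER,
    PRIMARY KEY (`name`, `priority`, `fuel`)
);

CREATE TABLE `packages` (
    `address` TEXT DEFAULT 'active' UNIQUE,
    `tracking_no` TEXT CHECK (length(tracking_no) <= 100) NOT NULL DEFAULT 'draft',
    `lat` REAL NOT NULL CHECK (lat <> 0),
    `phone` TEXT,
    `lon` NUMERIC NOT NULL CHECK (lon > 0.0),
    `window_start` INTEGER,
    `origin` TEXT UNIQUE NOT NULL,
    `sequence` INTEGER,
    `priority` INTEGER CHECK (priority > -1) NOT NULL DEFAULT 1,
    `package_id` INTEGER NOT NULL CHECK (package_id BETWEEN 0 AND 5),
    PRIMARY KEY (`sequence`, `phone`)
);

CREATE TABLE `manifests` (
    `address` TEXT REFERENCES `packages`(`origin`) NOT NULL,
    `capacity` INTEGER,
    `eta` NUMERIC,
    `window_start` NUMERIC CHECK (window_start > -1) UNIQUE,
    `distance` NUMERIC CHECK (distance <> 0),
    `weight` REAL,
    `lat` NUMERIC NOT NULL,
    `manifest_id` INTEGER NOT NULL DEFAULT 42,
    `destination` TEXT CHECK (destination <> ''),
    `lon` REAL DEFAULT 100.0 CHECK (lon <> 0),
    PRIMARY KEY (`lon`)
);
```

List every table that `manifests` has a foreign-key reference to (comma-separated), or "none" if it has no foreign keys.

packages

- address REFERENCES packages(origin).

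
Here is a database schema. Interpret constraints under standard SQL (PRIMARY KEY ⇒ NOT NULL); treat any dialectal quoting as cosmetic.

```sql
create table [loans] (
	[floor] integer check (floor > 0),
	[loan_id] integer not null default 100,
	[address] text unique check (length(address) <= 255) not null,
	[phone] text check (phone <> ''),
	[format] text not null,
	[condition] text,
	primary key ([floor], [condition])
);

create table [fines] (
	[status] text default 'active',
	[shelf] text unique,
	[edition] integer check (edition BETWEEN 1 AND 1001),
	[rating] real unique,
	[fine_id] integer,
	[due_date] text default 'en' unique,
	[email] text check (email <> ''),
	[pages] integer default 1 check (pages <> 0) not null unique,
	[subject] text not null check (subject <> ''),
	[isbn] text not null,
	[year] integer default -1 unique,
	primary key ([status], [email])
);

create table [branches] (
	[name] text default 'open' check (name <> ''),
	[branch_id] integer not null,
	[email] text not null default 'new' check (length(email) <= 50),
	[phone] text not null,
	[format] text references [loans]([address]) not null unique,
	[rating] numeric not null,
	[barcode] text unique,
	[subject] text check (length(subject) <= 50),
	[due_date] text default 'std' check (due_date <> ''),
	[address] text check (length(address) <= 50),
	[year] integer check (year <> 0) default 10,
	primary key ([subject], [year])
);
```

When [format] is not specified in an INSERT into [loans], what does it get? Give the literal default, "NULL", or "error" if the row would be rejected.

error

format has no DEFAULT clause.
Omitting it would insert NULL, but it is declared NOT NULL, so the INSERT fails.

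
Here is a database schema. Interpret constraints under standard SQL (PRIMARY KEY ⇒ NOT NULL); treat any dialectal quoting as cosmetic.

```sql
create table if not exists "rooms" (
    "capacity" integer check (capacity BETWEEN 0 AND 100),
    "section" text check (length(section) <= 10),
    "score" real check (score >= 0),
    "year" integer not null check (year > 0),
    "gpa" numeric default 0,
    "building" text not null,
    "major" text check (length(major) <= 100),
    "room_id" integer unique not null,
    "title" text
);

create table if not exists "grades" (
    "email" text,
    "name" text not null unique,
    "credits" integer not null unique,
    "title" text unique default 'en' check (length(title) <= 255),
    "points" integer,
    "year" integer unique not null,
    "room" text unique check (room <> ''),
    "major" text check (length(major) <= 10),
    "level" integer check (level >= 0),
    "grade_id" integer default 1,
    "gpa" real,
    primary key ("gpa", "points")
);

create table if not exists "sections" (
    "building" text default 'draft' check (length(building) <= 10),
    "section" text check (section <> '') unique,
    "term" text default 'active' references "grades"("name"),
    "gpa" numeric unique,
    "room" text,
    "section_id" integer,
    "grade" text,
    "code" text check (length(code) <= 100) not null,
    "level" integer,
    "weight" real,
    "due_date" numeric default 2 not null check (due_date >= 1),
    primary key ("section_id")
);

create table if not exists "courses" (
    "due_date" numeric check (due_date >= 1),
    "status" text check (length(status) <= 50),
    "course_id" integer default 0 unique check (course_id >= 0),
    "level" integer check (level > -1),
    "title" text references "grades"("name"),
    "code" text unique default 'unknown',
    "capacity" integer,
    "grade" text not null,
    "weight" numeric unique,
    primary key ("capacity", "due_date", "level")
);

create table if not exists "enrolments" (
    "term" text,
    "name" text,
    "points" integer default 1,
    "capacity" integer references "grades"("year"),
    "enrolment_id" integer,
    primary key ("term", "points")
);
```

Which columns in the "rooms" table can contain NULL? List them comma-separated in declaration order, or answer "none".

- capacity: CHECK does not forbid NULL (a CHECK constraint passes when its expression is NULL) → nullable.
- section: CHECK does not forbid NULL (a CHECK constraint passes when its expression is NULL) → nullable.
- score: CHECK does not forbid NULL (a CHECK constraint passes when its expression is NULL) → nullable.
- year: declared NOT NULL → not nullable.
- gpa: DEFAULT only fills an omitted column; an explicit NULL is still allowed → nullable.
- building: declared NOT NULL → not nullable.
- major: CHECK does not forbid NULL (a CHECK constraint passes when its expression is NULL) → nullable.
- room_id: declared NOT NULL → not nullable.
- title: no NOT NULL constraint applies → nullable.

capacity, section, score, gpa, major, title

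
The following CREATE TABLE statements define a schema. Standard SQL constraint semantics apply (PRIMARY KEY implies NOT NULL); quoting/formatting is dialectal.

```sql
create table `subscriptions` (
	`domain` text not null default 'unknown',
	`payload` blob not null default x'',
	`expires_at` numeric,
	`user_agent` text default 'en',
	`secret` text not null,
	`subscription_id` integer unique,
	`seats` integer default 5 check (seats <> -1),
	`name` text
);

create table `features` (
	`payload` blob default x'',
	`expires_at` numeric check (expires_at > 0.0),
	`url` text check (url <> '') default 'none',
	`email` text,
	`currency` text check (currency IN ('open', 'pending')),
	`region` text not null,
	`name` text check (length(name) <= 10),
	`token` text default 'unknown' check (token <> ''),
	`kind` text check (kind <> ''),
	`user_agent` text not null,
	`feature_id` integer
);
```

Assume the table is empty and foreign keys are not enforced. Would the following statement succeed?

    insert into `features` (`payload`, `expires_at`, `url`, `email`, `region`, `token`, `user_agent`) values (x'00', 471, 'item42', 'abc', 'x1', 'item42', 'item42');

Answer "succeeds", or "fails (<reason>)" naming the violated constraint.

succeeds

NOT NULL columns: region is supplied; user_agent is supplied.
CHECK constraints: 471 satisfies (expires_at > 0.0); 'item42' satisfies (url <> ''); 'item42' satisfies (token <> '').
No constraint is violated.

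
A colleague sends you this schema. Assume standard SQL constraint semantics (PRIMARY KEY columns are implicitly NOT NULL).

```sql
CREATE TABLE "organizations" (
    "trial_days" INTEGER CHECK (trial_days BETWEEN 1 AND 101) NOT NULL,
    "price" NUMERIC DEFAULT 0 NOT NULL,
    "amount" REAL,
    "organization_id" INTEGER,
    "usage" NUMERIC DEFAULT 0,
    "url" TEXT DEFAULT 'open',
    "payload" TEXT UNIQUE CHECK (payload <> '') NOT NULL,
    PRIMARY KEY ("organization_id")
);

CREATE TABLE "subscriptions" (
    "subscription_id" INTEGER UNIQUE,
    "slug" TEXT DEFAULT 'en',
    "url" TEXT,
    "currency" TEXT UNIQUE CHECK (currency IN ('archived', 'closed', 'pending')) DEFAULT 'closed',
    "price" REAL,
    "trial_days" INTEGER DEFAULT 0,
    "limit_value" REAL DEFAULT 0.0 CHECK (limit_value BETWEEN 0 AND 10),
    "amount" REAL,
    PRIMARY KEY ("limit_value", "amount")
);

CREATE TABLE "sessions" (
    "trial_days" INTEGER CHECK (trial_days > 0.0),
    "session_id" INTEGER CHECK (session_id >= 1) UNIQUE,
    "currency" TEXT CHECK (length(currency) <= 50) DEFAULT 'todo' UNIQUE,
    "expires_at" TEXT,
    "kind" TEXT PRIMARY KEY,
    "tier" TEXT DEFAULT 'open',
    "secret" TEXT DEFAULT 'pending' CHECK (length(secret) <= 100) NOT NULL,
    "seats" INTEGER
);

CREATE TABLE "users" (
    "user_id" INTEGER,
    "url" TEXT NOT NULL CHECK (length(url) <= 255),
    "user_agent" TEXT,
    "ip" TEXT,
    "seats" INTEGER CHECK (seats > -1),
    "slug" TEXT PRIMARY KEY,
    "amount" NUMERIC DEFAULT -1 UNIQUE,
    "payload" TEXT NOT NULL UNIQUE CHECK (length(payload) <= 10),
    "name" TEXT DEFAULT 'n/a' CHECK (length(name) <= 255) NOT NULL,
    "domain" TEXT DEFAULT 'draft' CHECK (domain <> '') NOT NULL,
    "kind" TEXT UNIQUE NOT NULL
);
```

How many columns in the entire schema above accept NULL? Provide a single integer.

20

organizations: 3 nullable (amount, usage, url — PK (organization_id) and explicit NOT NULL columns excluded).
subscriptions: 6 nullable (subscription_id, slug, url, currency, price, trial_days — PK (limit_value, amount) and explicit NOT NULL columns excluded).
sessions: 6 nullable (trial_days, session_id, currency, expires_at, tier, seats — PK (kind) and explicit NOT NULL columns excluded).
users: 5 nullable (user_id, user_agent, ip, seats, amount — PK (slug) and explicit NOT NULL columns excluded).
Total: 3 + 6 + 6 + 5 = 20.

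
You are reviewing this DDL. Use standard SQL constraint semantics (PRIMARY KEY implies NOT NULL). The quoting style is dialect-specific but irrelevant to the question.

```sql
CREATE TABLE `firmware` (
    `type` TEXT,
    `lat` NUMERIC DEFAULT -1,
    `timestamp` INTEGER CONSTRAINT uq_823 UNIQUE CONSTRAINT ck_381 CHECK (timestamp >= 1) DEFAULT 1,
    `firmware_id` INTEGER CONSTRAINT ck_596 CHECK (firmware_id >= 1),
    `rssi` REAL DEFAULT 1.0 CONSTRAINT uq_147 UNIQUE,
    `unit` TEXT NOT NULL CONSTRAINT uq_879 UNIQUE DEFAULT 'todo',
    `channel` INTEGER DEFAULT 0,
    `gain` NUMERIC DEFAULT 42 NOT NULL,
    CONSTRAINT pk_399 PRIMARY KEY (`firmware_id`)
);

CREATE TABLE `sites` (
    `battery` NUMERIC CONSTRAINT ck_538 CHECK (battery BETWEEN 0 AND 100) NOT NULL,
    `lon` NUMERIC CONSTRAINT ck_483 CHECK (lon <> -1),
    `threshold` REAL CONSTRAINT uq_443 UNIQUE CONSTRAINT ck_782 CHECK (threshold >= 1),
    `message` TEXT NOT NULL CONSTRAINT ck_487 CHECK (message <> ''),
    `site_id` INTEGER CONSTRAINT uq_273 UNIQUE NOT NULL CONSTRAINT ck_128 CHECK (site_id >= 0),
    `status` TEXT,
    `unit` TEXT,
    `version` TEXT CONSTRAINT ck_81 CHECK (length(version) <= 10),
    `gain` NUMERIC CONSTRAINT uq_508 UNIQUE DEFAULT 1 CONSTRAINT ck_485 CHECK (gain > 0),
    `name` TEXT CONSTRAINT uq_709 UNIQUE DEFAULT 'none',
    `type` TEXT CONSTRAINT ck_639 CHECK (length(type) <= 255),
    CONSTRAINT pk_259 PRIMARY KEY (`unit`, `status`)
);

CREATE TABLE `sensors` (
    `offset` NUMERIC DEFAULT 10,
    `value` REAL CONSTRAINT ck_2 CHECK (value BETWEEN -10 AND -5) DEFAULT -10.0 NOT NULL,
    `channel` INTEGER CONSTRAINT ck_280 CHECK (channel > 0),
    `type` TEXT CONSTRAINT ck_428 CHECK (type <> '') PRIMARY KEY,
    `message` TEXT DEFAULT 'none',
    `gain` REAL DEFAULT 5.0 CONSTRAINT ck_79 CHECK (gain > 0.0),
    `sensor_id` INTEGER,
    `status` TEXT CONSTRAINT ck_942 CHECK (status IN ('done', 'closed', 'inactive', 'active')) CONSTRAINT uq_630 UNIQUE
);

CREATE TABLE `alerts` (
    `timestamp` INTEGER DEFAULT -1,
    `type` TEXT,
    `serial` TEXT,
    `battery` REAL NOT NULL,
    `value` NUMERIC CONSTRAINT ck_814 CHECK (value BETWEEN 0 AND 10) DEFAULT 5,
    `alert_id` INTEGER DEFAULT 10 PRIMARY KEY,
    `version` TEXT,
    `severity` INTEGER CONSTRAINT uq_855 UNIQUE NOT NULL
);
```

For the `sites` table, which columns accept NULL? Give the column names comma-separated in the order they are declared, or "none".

lon, threshold, version, gain, name, type

- battery: declared NOT NULL → not nullable.
- lon: CHECK does not forbid NULL (a CHECK constraint passes when its expression is NULL) → nullable.
- threshold: CHECK does not forbid NULL (a CHECK constraint passes when its expression is NULL) → nullable.
- message: declared NOT NULL → not nullable.
- site_id: declared NOT NULL → not nullable.
- status: part of the PRIMARY KEY, which implies NOT NULL → not nullable.
- unit: part of the PRIMARY KEY, which implies NOT NULL → not nullable.
- version: CHECK does not forbid NULL (a CHECK constraint passes when its expression is NULL) → nullable.
- gain: CHECK does not forbid NULL (a CHECK constraint passes when its expression is NULL) → nullable.
- name: UNIQUE does not imply NOT NULL → nullable.
- type: CHECK does not forbid NULL (a CHECK constraint passes when its expression is NULL) → nullable.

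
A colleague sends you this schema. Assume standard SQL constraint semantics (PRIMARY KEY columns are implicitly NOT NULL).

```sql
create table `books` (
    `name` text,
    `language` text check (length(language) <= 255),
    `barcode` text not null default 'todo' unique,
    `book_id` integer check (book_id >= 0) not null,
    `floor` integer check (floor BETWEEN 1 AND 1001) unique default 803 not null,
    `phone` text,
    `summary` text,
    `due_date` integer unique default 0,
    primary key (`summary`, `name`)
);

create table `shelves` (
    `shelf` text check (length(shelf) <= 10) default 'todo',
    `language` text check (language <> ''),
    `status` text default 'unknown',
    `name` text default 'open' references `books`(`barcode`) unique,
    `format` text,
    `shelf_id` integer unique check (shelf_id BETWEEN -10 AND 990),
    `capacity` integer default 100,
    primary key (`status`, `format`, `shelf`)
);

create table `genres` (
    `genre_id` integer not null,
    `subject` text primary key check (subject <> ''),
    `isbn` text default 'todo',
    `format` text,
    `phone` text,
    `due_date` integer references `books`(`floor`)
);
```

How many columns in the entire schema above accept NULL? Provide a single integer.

books: 3 nullable (language, phone, due_date — PK (summary, name) and explicit NOT NULL columns excluded).
shelves: 4 nullable (language, name, shelf_id, capacity — PK (status, format, shelf) and explicit NOT NULL columns excluded).
genres: 4 nullable (isbn, format, phone, due_date — PK (subject) and explicit NOT NULL columns excluded).
Total: 3 + 4 + 4 = 11.

11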